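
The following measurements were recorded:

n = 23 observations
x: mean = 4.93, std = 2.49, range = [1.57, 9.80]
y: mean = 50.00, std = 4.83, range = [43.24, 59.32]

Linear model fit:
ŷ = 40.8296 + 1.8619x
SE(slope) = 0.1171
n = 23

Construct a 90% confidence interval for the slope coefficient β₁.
The 90% CI for β₁ is (1.6604, 2.0634)

Confidence interval for the slope:

The 90% CI for β₁ is: β̂₁ ± t*(α/2, n-2) × SE(β̂₁)

Step 1: Find critical t-value
- Confidence level = 0.9
- Degrees of freedom = n - 2 = 23 - 2 = 21
- t*(α/2, 21) = 1.7207

Step 2: Calculate margin of error
Margin = 1.7207 × 0.1171 = 0.2015

Step 3: Construct interval
CI = 1.8619 ± 0.2015
CI = (1.6604, 2.0634)

Interpretation: each one-unit increase in x is associated with a change in mean y of between 1.6604 and 2.0634, with 90% confidence.
The interval does not include 0, suggesting a significant linear relationship.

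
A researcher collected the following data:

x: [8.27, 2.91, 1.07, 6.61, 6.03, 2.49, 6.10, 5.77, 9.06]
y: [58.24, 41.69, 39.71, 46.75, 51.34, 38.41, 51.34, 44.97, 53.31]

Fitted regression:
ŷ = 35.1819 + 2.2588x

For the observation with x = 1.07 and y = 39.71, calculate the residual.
Residual = 2.1112

The residual is the difference between the actual value and the predicted value:

Residual = y - ŷ

Step 1: Calculate predicted value
ŷ = 35.1819 + 2.2588 × 1.07
ŷ = 37.5988

Step 2: Calculate residual
Residual = 39.71 - 37.5988
Residual = 2.1112

Sign check: y > ŷ, so the point is above the line and the fit underestimates here.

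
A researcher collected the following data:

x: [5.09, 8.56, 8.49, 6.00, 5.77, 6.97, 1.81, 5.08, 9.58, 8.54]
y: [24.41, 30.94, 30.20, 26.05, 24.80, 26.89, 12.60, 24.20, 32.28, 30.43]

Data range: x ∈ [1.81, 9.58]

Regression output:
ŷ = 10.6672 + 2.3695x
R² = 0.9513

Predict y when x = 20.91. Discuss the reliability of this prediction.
ŷ = 60.2134, but this is extrapolation (above the data range [1.81, 9.58]) and may be unreliable.

Prediction calculation:
ŷ = 10.6672 + 2.3695 × 20.91
ŷ = 60.2134

Reliability:
- Data range: x ∈ [1.81, 9.58]
- Prediction point: x = 20.91 is 11.33 units above the observed range → this is EXTRAPOLATION, not interpolation

Why that matters here:
- R² describes fit only over the sampled x values; it says nothing about behaviour beyond them
- The linear relationship may not hold outside the observed range

A defensible statement: 'if the linear trend continued to x = 20.91, y would be about 60.2134' — the premise is untested.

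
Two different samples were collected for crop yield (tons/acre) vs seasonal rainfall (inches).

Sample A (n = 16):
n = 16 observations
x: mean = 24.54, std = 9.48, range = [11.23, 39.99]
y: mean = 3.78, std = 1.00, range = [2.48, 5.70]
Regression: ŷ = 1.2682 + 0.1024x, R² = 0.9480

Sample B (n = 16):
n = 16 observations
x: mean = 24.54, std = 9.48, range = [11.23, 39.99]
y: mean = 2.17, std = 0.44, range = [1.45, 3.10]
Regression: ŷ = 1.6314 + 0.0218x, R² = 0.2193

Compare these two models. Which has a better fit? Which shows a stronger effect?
Model A has the better fit (R² = 0.9480 vs 0.2193). Model A shows the stronger effect (|β₁| = 0.1024 vs 0.0218).

Model Comparison:

Which explains more variance? (R²)
- Model A: R² = 0.9480 → 94.80% of variance in crop yield explained
- Model B: R² = 0.2193 → 21.93% of variance in crop yield explained
- 0.9480 > 0.2193 → Model A has the better fit

Effect size (slope magnitude):
- Model A: β₁ = 0.1024 → predicted crop yield rises 0.1024 tons/acre per additional inch of rainfall
- Model B: β₁ = 0.0218 → predicted crop yield rises 0.0218 tons/acre per additional inch of rainfall
- |0.1024| > |0.0218| → Model A shows the stronger marginal effect

Notes:
- R² measures how tightly points cluster around the line; β₁ measures how steep the line is — they answer different questions.
- The two samples could reflect different populations, time periods, or measurement quality.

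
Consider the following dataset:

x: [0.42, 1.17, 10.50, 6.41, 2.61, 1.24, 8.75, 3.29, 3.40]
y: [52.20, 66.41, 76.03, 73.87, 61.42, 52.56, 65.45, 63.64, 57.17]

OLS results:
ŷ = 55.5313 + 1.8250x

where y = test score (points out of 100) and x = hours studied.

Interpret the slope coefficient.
On average, test score is about 1.8250 points higher for every extra hour of study time.

β₁ = 1.8250 is the change in predicted test score (points) per additional hour of study time.

Interpretation:
- Study time up by 1 hour → predicted test score increases by 1.8250 points
- This is a linear approximation: the same per-unit change is assumed across the whole observed x range
- The slope describes association in these data, not necessarily a causal effect

The intercept β₀ = 55.5313 is the predicted test score when study time = 0.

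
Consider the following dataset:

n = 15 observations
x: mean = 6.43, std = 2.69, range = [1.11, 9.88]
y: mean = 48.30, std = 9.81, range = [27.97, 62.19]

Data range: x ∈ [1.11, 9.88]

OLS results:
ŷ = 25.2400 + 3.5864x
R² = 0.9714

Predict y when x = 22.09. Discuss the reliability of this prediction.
The equation gives ŷ = 104.4636; however x = 22.09 is 12.21 units above the observed range, so this extrapolated value should not be trusted.

Prediction calculation:
ŷ = 25.2400 + 3.5864 × 22.09
ŷ = 104.4636

Reliability:
- Data range: x ∈ [1.11, 9.88]
- Prediction point: x = 22.09 is 12.21 units above the observed range → this is EXTRAPOLATION, not interpolation

Why that matters here:
- Real relationships often flatten, saturate, or turn nonlinear at extremes
- There are no observations near this x to validate the fitted line there
- The standard error of prediction grows with (x − x̄)², and x = 22.09 is far from x̄ = 6.43

Report the number if required, but flag clearly that it is an extrapolation.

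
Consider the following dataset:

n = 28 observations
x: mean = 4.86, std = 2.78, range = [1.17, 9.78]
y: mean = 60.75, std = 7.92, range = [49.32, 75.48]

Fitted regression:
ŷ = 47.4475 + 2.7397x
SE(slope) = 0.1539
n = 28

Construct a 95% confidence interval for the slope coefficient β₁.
The 95% CI for β₁ is (2.4234, 3.0560)

Confidence interval for the slope:

The 95% CI for β₁ is: β̂₁ ± t*(α/2, n-2) × SE(β̂₁)

Step 1: Find critical t-value
- Confidence level = 0.95
- Degrees of freedom = n - 2 = 28 - 2 = 26
- t*(α/2, 26) = 2.0555

Step 2: Calculate margin of error
Margin = 2.0555 × 0.1539 = 0.3163

Step 3: Construct interval
CI = 2.7397 ± 0.3163
CI = (2.4234, 3.0560)

Interpretation: each one-unit increase in x is associated with a change in mean y of between 2.4234 and 3.0560, with 95% confidence.
Both endpoints are positive, so the data support a genuinely positive slope at this confidence level.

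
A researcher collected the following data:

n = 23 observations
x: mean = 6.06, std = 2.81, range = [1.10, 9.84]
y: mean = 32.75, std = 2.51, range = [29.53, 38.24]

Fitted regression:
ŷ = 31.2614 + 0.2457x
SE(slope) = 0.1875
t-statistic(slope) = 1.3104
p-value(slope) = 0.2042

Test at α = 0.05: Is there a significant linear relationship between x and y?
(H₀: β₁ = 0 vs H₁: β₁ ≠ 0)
Since p-value = 0.2042 ≥ α = 0.05, fail to reject H₀ — the slope is not significantly different from 0.

Hypothesis test for the slope coefficient:

H₀: β₁ = 0 (no linear relationship)
H₁: β₁ ≠ 0 (linear relationship exists)

Test statistic: t = β̂₁ / SE(β̂₁) = 0.2457 / 0.1875 = 1.3104

With df = 21, the two-sided p-value for |t| = 1.3104 is 0.2042.

Decision rule: reject H₀ if p-value < α.
p-value = 0.2042 ≥ α = 0.05 → fail to reject H₀.

At α = 0.05 the data do not provide convincing evidence of a nonzero slope.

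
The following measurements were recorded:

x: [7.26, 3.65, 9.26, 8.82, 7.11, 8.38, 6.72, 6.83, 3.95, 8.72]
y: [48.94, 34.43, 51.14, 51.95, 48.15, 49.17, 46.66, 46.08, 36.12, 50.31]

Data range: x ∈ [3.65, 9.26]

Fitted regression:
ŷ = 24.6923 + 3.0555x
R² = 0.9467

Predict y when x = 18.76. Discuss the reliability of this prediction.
ŷ = 82.0135, but this is extrapolation (above the data range [3.65, 9.26]) and may be unreliable.

Prediction calculation:
ŷ = 24.6923 + 3.0555 × 18.76
ŷ = 82.0135

Reliability:
- Data range: x ∈ [3.65, 9.26]
- Prediction point: x = 18.76 is 9.50 units above the observed range → this is EXTRAPOLATION, not interpolation

Why that matters here:
- R² describes fit only over the sampled x values; it says nothing about behaviour beyond them
- Real relationships often flatten, saturate, or turn nonlinear at extremes

The R² = 0.9467 only validates the fit within [3.65, 9.26]; treat ŷ = 82.0135 with caution.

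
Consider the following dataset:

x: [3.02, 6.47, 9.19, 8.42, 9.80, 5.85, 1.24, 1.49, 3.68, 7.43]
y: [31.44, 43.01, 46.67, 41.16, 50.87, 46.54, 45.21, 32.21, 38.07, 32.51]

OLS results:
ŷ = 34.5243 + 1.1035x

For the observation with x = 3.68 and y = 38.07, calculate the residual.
Residual = -0.5152

The residual is the difference between the actual value and the predicted value:

Residual = y - ŷ

Step 1: Calculate predicted value
ŷ = 34.5243 + 1.1035 × 3.68
ŷ = 38.5852

Step 2: Calculate residual
Residual = 38.07 - 38.5852
Residual = -0.5152

Sign check: y < ŷ, so the point is below the line and the fit overestimates here.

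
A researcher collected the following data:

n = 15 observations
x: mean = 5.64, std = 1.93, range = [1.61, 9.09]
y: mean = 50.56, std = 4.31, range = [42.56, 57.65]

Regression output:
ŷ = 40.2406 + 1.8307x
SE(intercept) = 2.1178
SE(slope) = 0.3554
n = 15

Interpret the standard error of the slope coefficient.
The slope 1.8307 is pinned down to within about ±0.3554 (one SE) by these data — relative uncertainty 19.4%, i.e. precise.

SE(β̂₁) = s / √Sxx, where s is the residual standard deviation and Sxx = Σ(x − x̄)². It is the yardstick for how far β̂₁ = 1.8307 could plausibly be from the true slope.

Relative precision:
- SE / |β̂₁| = 0.3554 / 1.8307 = 19.4%
- Rule of thumb (under 20%: precise; 20% to under 50%: moderately precise; 50% or more: imprecise) → precise

Link to the t-test: t = β̂₁ / SE(β̂₁) = 1.8307 / 0.3554 = 5.1511, the statistic for H₀: β₁ = 0.

What drives SE(β̂₁): more residual scatter → larger SE; wider spread of x values → smaller SE.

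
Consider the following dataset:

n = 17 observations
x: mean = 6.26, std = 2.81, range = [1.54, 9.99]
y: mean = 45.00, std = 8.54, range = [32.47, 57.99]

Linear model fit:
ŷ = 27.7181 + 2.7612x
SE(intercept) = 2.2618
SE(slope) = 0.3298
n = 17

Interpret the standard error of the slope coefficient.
SE(slope) = 0.3298 measures the uncertainty in the estimated slope. The coefficient is estimated precisely (SE/|β̂₁| = 11.9%).

SE(β̂₁) = s / √Sxx, where s is the residual standard deviation and Sxx = Σ(x − x̄)². It is the yardstick for how far β̂₁ = 2.7612 could plausibly be from the true slope.

Relative precision:
- SE / |β̂₁| = 0.3298 / 2.7612 = 11.9%
- Rule of thumb (under 20%: precise; 20% to under 50%: moderately precise; 50% or more: imprecise) → precise

Link to the t-test: t = β̂₁ / SE(β̂₁) = 2.7612 / 0.3298 = 8.3723, the statistic for H₀: β₁ = 0.

What drives SE(β̂₁): more residual scatter → larger SE; larger n (here n = 17) → smaller SE; wider spread of x values → smaller SE.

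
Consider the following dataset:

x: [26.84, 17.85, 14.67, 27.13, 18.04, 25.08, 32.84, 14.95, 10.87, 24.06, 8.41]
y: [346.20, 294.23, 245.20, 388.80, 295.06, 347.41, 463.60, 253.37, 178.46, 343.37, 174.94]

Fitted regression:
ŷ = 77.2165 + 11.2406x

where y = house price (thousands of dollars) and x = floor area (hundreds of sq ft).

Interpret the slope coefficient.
An increase of one hundred sq ft in floor area is associated with a 11.2406 thousand dollars increase in predicted house price.

The slope β₁ = 11.2406 gives the rate at which the fitted house price changes with floor area.

Interpretation:
- Floor area up by 1 hundred sq ft → predicted house price increases by 11.2406 thousand dollars
- This is a linear approximation: the same per-unit change is assumed across the whole observed x range
- The sign (+) gives the direction; the magnitude 11.2406 gives the size of the effect per hundred sq ft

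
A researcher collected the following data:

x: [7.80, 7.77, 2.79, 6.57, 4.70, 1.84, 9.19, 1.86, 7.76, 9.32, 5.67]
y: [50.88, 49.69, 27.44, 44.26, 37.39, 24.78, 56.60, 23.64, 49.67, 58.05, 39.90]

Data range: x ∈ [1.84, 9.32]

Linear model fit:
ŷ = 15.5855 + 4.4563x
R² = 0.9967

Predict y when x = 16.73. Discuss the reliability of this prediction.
ŷ = 90.1394 (extrapolation — x = 16.73 lies outside [1.84, 9.32], so reliability is low).

Prediction calculation:
ŷ = 15.5855 + 4.4563 × 16.73
ŷ = 90.1394

Reliability:
- Data range: x ∈ [1.84, 9.32]
- Prediction point: x = 16.73 is 7.41 units above the observed range → this is EXTRAPOLATION, not interpolation

Why that matters here:
- The linear relationship may not hold outside the observed range
- The standard error of prediction grows with (x − x̄)², and x = 16.73 is far from x̄ = 5.93
- R² describes fit only over the sampled x values; it says nothing about behaviour beyond them

A defensible statement: 'if the linear trend continued to x = 16.73, y would be about 90.1394' — the premise is untested.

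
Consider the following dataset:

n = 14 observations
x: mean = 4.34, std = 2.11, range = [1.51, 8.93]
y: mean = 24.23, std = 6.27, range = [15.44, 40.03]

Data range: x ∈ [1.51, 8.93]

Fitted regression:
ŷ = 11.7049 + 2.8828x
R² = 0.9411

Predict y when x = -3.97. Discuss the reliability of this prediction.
ŷ = 0.2602, but this is extrapolation (below the data range [1.51, 8.93]) and may be unreliable.

Prediction calculation:
ŷ = 11.7049 + 2.8828 × (-3.97)
ŷ = 0.2602

Reliability:
- Data range: x ∈ [1.51, 8.93]
- Prediction point: x = -3.97 is 5.48 units below the observed range → this is EXTRAPOLATION, not interpolation

Why that matters here:
- Real relationships often flatten, saturate, or turn nonlinear at extremes
- There are no observations near this x to validate the fitted line there

The R² = 0.9411 only validates the fit within [1.51, 8.93]; treat ŷ = 0.2602 with caution.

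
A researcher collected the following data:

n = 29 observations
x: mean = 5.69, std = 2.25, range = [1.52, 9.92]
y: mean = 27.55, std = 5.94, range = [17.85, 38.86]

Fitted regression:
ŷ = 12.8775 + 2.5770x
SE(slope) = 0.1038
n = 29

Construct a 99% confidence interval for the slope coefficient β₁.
The 99% CI for β₁ is (2.2894, 2.8646)

Confidence interval for the slope:

The 99% CI for β₁ is: β̂₁ ± t*(α/2, n-2) × SE(β̂₁)

Step 1: Find critical t-value
- Confidence level = 0.99
- Degrees of freedom = n - 2 = 29 - 2 = 27
- t*(α/2, 27) = 2.7707

Step 2: Calculate margin of error
Margin = 2.7707 × 0.1038 = 0.2876

Step 3: Construct interval
CI = 2.5770 ± 0.2876
CI = (2.2894, 2.8646)

Interpretation: each one-unit increase in x is associated with a change in mean y of between 2.2894 and 2.8646, with 99% confidence.
The interval does not include 0, suggesting a significant linear relationship.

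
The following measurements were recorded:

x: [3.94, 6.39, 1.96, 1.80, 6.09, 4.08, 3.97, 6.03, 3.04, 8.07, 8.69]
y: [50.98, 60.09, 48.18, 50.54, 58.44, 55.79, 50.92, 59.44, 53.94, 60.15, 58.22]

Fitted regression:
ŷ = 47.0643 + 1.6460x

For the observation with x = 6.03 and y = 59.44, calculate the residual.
Residual = 2.4503

The residual is the difference between the actual value and the predicted value:

Residual = y - ŷ

Step 1: Calculate predicted value
ŷ = 47.0643 + 1.6460 × 6.03
ŷ = 56.9897

Step 2: Calculate residual
Residual = 59.44 - 56.9897
Residual = 2.4503

The residual is positive, so the observed y = 59.44 sits above the regression line (the line underestimates it by 2.4503).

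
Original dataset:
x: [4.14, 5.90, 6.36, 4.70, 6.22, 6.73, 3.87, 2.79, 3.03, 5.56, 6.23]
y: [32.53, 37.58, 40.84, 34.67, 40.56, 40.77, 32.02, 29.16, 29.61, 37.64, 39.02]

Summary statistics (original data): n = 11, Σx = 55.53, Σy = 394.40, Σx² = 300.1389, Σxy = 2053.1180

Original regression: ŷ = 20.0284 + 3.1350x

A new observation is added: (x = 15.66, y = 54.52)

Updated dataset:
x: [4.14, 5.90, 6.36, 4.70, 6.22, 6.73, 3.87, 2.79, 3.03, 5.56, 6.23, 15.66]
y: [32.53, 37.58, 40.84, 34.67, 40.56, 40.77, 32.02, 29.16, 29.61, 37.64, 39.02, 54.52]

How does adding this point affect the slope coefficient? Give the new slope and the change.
New slope β₁ = 1.9805 versus 3.1350 before: a change of -1.1545 (-36.8%).

x = 15.66 lies well outside the original x-range [2.79, 6.73] (x̄ ≈ 5.05), so this observation has high leverage and can move the slope substantially.

Step 1: Update the sums with the new point (n goes from 11 to 12)
Σx  = 55.53 + 15.66 = 71.19
Σy  = 394.40 + 54.52 = 448.92
Σx² = 300.1389 + 15.66² = 300.1389 + 245.2356 = 545.3745
Σxy = 2053.1180 + 15.66×54.52 = 2053.1180 + 853.7832 = 2906.9012

Step 2: Recompute the slope with b₁ = (nΣxy − ΣxΣy) / (nΣx² − (Σx)²)
Numerator   = 12×2906.9012 − 71.19×448.92 = 34882.8144 − 31958.6148 = 2924.1996
Denominator = 12×545.3745 − 71.19² = 6544.4940 − 5068.0161 = 1476.4779
b₁(new) = 2924.1996 / 1476.4779 = 1.9805

(Same formula on the original sums: (11×2053.1180 − 55.53×394.40) / (11×300.1389 − 55.53²) = 683.2660 / 217.9470 = 3.1350, matching the given fit.)

Step 3: Change in slope
Δβ₁ = 1.9805 − 3.1350 = -1.1545
Relative change = -1.1545 / 3.1350 × 100% = -36.8%
→ the slope decreases when the point is added.

Because the point sits below the extension of the original line at a high-leverage x, it tilts the fit down.
In practice: investigate whether it comes from the same population as the rest of the sample.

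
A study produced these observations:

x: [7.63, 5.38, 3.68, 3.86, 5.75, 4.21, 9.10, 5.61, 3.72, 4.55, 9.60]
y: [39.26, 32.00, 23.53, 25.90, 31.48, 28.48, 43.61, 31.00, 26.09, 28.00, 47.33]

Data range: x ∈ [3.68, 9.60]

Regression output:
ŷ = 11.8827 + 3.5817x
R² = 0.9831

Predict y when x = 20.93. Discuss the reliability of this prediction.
ŷ = 86.8477, but this is extrapolation (above the data range [3.68, 9.60]) and may be unreliable.

Prediction calculation:
ŷ = 11.8827 + 3.5817 × 20.93
ŷ = 86.8477

Reliability:
- Data range: x ∈ [3.68, 9.60]
- Prediction point: x = 20.93 is 11.33 units above the observed range → this is EXTRAPOLATION, not interpolation

Why that matters here:
- The standard error of prediction grows with (x − x̄)², and x = 20.93 is far from x̄ = 5.74
- There are no observations near this x to validate the fitted line there

The R² = 0.9831 only validates the fit within [3.68, 9.60]; treat ŷ = 86.8477 with caution.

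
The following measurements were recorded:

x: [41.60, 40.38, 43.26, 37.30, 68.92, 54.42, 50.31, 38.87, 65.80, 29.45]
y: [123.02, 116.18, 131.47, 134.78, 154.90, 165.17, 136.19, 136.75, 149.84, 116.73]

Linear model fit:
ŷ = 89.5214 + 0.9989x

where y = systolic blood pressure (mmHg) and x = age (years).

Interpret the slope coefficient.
For each additional year of age, predicted blood pressure increases by approximately 0.9989 mmHg.

The slope coefficient β₁ = 0.9989 represents the marginal effect of age on blood pressure.

Interpretation:
- Age up by 1 year → predicted blood pressure increases by 0.9989 mmHg
- This is a linear approximation: the same per-unit change is assumed across the whole observed x range

The intercept β₀ = 89.5214 is the predicted blood pressure when age = 0; since the smallest observed x is 29.45, this is an extrapolation and mainly anchors the line.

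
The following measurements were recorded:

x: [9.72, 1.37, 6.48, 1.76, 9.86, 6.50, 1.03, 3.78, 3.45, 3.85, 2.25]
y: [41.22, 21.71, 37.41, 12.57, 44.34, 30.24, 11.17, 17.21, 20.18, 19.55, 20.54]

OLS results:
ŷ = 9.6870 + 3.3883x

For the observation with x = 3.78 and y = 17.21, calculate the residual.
Residual = -5.2848

The residual is the difference between the actual value and the predicted value:

Residual = y - ŷ

Step 1: Calculate predicted value
ŷ = 9.6870 + 3.3883 × 3.78
ŷ = 22.4948

Step 2: Calculate residual
Residual = 17.21 - 22.4948
Residual = -5.2848

Interpretation: the model overestimates the actual value by 5.2848 at this point (negative residual → observation lies below the fitted line).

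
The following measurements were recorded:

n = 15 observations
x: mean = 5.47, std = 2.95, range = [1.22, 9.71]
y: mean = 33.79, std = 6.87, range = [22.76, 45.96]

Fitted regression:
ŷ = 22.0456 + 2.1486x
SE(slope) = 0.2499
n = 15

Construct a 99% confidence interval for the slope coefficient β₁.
The 99% CI for β₁ is (1.3958, 2.9014)

Confidence interval for the slope:

The 99% CI for β₁ is: β̂₁ ± t*(α/2, n-2) × SE(β̂₁)

Step 1: Find critical t-value
- Confidence level = 0.99
- Degrees of freedom = n - 2 = 15 - 2 = 13
- t*(α/2, 13) = 3.0123

Step 2: Calculate margin of error
Margin = 3.0123 × 0.2499 = 0.7528

Step 3: Construct interval
CI = 2.1486 ± 0.7528
CI = (1.3958, 2.9014)

Interpretation: We are 99% confident that the true slope β₁ lies between 1.3958 and 2.9014.
The interval does not include 0, suggesting a significant linear relationship.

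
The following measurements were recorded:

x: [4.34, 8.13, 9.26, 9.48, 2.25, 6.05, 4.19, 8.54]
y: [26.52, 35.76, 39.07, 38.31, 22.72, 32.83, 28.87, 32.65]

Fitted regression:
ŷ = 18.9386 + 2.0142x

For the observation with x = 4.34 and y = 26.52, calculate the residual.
Residual = -1.1602

The residual is the difference between the actual value and the predicted value:

Residual = y - ŷ

Step 1: Calculate predicted value
ŷ = 18.9386 + 2.0142 × 4.34
ŷ = 27.6802

Step 2: Calculate residual
Residual = 26.52 - 27.6802
Residual = -1.1602

The residual is negative, so the observed y = 26.52 sits below the regression line (the line overestimates it by 1.1602).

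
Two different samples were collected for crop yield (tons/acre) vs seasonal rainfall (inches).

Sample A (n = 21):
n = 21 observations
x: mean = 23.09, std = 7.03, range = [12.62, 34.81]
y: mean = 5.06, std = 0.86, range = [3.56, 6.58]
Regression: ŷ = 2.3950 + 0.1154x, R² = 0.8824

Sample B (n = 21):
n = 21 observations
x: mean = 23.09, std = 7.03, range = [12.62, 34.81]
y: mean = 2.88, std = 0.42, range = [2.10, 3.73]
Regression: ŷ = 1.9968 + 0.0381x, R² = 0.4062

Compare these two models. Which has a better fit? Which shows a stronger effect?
Model A has the better fit (R² = 0.8824 vs 0.4062). Model A shows the stronger effect (|β₁| = 0.1154 vs 0.0381).

Model Comparison:

Fit — compare R²:
- Model A: R² = 0.8824 → 88.24% of variance in crop yield explained
- Model B: R² = 0.4062 → 40.62% of variance in crop yield explained
- 0.8824 > 0.4062 → Model A has the better fit

Effect size (slope magnitude):
- Model A: β₁ = 0.1154 → predicted crop yield rises 0.1154 tons/acre per additional inch of rainfall
- Model B: β₁ = 0.0381 → predicted crop yield rises 0.0381 tons/acre per additional inch of rainfall
- |0.1154| > |0.0381| → Model A shows the stronger marginal effect

Notes:
- A better fit (higher R²) doesn't necessarily mean a more important relationship.
- R² measures how tightly points cluster around the line; β₁ measures how steep the line is — they answer different questions.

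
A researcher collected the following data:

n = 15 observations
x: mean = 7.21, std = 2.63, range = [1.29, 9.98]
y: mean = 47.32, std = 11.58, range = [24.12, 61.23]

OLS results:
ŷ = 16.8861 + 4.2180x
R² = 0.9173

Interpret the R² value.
About 91.73% of the variability in y is accounted for by the regression on x (R² = 0.9173) — a strong linear fit.

R² (coefficient of determination) measures the proportion of variance in y explained by the regression model.

Here R² = 0.9173:
- Explained: 91.73% of the variation in y
- Unexplained (residual): 100% − 91.73% = 8.27%
- Rule of thumb (below 0.3 weak; 0.3 to below 0.7 moderate; 0.7 and above strong) → strong

Equivalently, for simple linear regression R² = r², so |r| = √0.9173 ≈ 0.9578.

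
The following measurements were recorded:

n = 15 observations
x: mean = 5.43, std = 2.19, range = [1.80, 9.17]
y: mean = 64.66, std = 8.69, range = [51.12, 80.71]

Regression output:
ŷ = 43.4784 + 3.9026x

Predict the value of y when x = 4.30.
ŷ = 60.2596

To predict y for x = 4.30, substitute into the regression equation:

ŷ = 43.4784 + 3.9026 × 4.30
ŷ = 43.4784 + 16.7812
ŷ = 60.2596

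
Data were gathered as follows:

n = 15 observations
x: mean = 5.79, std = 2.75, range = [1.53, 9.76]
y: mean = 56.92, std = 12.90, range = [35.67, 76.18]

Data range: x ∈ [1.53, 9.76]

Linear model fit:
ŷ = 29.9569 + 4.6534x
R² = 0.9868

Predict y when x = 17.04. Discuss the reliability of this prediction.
ŷ = 109.2508 (extrapolation — x = 17.04 lies outside [1.53, 9.76], so reliability is low).

Prediction calculation:
ŷ = 29.9569 + 4.6534 × 17.04
ŷ = 109.2508

Reliability:
- Data range: x ∈ [1.53, 9.76]
- Prediction point: x = 17.04 is 7.28 units above the observed range → this is EXTRAPOLATION, not interpolation

Why that matters here:
- The linear relationship may not hold outside the observed range
- The standard error of prediction grows with (x − x̄)², and x = 17.04 is far from x̄ = 5.79
- Real relationships often flatten, saturate, or turn nonlinear at extremes

The R² = 0.9868 only validates the fit within [1.53, 9.76]; treat ŷ = 109.2508 with caution.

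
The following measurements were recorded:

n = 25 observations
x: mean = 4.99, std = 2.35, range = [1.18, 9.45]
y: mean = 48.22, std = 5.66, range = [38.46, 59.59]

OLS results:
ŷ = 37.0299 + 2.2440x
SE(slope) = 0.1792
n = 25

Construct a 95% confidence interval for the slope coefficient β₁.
The 95% CI for β₁ is (1.8733, 2.6147)

Confidence interval for the slope:

The 95% CI for β₁ is: β̂₁ ± t*(α/2, n-2) × SE(β̂₁)

Step 1: Find critical t-value
- Confidence level = 0.95
- Degrees of freedom = n - 2 = 25 - 2 = 23
- t*(α/2, 23) = 2.0687

Step 2: Calculate margin of error
Margin = 2.0687 × 0.1792 = 0.3707

Step 3: Construct interval
CI = 2.2440 ± 0.3707
CI = (1.8733, 2.6147)

Interpretation: We are 95% confident that the true slope β₁ lies between 1.8733 and 2.6147.
The interval does not include 0, suggesting a significant linear relationship.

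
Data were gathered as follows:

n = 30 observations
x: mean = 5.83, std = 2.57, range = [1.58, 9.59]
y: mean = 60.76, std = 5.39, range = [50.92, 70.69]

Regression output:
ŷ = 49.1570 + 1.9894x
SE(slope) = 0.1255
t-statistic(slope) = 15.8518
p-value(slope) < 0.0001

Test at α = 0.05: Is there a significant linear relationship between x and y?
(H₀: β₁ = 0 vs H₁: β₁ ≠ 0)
Since p-value < 0.0001 < α = 0.05, reject H₀ — the slope is significantly different from 0.

Hypothesis test for the slope coefficient:

H₀: β₁ = 0 (no linear relationship)
H₁: β₁ ≠ 0 (linear relationship exists)

Test statistic: t = β̂₁ / SE(β̂₁) = 1.9894 / 0.1255 = 15.8518

p < 0.0001: how often a slope estimate this far from 0 (in SE units) would arise by chance if β₁ were truly 0.

Decision rule: reject H₀ if p-value < α.
p-value < 0.0001 < α = 0.05 → reject H₀.

There is sufficient evidence at the 5% significance level to conclude that a linear relationship exists between x and y.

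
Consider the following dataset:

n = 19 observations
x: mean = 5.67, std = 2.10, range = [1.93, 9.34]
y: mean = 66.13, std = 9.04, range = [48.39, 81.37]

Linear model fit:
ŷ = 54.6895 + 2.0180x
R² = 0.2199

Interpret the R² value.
About 21.99% of the variability in y is accounted for by the regression on x (R² = 0.2199) — a weak linear fit.

R² = 1 − SS_res/SS_tot compares the residual scatter to the total scatter of y about its mean.

Here R² = 0.2199:
- Explained: 21.99% of the variation in y
- Unexplained (residual): 100% − 21.99% = 78.01%
- Rule of thumb (below 0.3 weak; 0.3 to below 0.7 moderate; 0.7 and above strong) → weak

Note: R² says nothing about causation, and a high R² does not by itself mean the linear form is appropriate — check the residuals.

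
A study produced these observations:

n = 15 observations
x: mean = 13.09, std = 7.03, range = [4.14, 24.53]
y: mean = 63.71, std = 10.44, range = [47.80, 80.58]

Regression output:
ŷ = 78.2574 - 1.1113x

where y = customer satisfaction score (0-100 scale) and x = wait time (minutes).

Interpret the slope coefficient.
An increase of one minute in wait time is associated with a 1.1113 points decrease in predicted satisfaction score.

β₁ = -1.1113 is the change in predicted satisfaction score (points) per additional minute of wait time.

Interpretation:
- Wait time up by 1 minute → predicted satisfaction score decreases by 1.1113 points
- This is a linear approximation: the same per-unit change is assumed across the whole observed x range

(β₀ = 78.2574 is the fitted value at x = 0 and is not part of the slope interpretation.)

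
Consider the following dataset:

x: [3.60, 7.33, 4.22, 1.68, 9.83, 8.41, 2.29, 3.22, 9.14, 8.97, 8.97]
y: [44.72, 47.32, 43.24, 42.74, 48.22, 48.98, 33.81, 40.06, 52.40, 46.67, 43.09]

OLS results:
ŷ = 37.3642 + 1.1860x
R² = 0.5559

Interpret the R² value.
R² = 0.5559 means 55.59% of the variation in y is explained by the linear relationship with x. This indicates a moderate fit.

The coefficient of determination R² is the fraction of the total variation in y that the fitted line accounts for.

Here R² = 0.5559:
- Explained: 55.59% of the variation in y
- Unexplained (residual): 100% − 55.59% = 44.41%
- Rule of thumb (below 0.3 weak; 0.3 to below 0.7 moderate; 0.7 and above strong) → moderate

Equivalently, for simple linear regression R² = r², so |r| = √0.5559 ≈ 0.7456.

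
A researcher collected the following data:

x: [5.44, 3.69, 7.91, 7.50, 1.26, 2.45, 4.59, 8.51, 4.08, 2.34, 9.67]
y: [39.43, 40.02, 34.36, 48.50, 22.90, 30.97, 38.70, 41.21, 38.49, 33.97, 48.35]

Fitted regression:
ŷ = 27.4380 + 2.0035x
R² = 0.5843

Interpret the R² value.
R² = 0.5843 means 58.43% of the variation in y is explained by the linear relationship with x. This indicates a moderate fit.

The coefficient of determination R² is the fraction of the total variation in y that the fitted line accounts for.

Here R² = 0.5843:
- Explained: 58.43% of the variation in y
- Unexplained (residual): 100% − 58.43% = 41.57%
- Rule of thumb (below 0.3 weak; 0.3 to below 0.7 moderate; 0.7 and above strong) → moderate

Note: R² never decreases when predictors are added, so it should not be used alone to compare models of different size.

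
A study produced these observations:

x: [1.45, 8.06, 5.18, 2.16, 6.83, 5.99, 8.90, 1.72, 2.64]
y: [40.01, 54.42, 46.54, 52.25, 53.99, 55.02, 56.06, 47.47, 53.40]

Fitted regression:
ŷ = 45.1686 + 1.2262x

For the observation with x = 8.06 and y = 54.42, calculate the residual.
Residual = -0.6318

The residual is the difference between the actual value and the predicted value:

Residual = y - ŷ

Step 1: Calculate predicted value
ŷ = 45.1686 + 1.2262 × 8.06
ŷ = 55.0518

Step 2: Calculate residual
Residual = 54.42 - 55.0518
Residual = -0.6318

Interpretation: the model overestimates the actual value by 0.6318 at this point (negative residual → observation lies below the fitted line).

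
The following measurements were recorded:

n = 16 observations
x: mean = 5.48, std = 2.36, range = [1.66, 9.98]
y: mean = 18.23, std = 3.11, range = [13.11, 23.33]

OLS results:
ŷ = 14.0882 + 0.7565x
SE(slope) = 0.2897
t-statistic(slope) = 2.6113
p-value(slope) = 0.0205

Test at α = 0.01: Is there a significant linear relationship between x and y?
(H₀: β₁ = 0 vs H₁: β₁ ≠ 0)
p-value = 0.0205 ≥ α = 0.01, so we fail to reject H₀. The relationship is not significant.

Hypothesis test for the slope coefficient:

H₀: β₁ = 0 (no linear relationship)
H₁: β₁ ≠ 0 (linear relationship exists)

Test statistic: t = β̂₁ / SE(β̂₁) = 0.7565 / 0.2897 = 2.6113

The p-value (0.0205) is the probability, under H₀, of a t-statistic at least as extreme as |t| = 2.6113 (two-sided, df = n − 2 = 14).

Decision rule: reject H₀ if p-value < α.
p-value = 0.0205 ≥ α = 0.01 → fail to reject H₀.

There is not sufficient evidence at the 1% significance level to conclude that a linear relationship exists between x and y.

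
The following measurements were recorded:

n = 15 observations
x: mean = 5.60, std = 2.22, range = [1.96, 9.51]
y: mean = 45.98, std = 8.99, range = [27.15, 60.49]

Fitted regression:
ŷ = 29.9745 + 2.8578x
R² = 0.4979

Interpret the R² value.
R² = 0.4979 means 49.79% of the variation in y is explained by the linear relationship with x. This indicates a moderate fit.

R² = 1 − SS_res/SS_tot compares the residual scatter to the total scatter of y about its mean.

Here R² = 0.4979:
- Explained: 49.79% of the variation in y
- Unexplained (residual): 100% − 49.79% = 50.21%
- Rule of thumb (below 0.3 weak; 0.3 to below 0.7 moderate; 0.7 and above strong) → moderate

Note: R² never decreases when predictors are added, so it should not be used alone to compare models of different size.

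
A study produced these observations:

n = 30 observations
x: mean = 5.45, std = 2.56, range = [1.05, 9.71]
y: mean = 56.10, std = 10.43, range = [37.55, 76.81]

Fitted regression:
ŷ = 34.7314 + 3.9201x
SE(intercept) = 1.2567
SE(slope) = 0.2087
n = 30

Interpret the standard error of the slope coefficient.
SE(slope) = 0.2087 measures the uncertainty in the estimated slope. The coefficient is estimated precisely (SE/|β̂₁| = 5.3%).

SE(β̂₁) = 0.2087 says: if we drew many samples of n = 30 from the same population and refit each time, the fitted slopes would scatter with a standard deviation of roughly 0.2087 around the true β₁.

Relative precision:
- SE / |β̂₁| = 0.2087 / 3.9201 = 5.3%
- Rule of thumb (under 20%: precise; 20% to under 50%: moderately precise; 50% or more: imprecise) → precise

Rough 95% range (±2 SE): 3.9201 ± 0.4174 → (3.5027, 4.3375).

What drives SE(β̂₁): wider spread of x values → smaller SE; larger n (here n = 30) → smaller SE; more residual scatter → larger SE.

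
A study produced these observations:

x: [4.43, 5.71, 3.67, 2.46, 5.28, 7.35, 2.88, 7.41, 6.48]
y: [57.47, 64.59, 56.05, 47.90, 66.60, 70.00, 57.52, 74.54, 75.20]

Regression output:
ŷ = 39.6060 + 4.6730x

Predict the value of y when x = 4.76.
ŷ = 61.8495

To predict y for x = 4.76, substitute into the regression equation:

ŷ = 39.6060 + 4.6730 × 4.76
ŷ = 39.6060 + 22.2435
ŷ = 61.8495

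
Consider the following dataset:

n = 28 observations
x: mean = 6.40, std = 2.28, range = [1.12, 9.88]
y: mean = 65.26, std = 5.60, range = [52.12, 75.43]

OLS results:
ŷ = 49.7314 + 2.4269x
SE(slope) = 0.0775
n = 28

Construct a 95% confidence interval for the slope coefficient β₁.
The 95% CI for β₁ is (2.2676, 2.5862)

Confidence interval for the slope:

The 95% CI for β₁ is: β̂₁ ± t*(α/2, n-2) × SE(β̂₁)

Step 1: Find critical t-value
- Confidence level = 0.95
- Degrees of freedom = n - 2 = 28 - 2 = 26
- t*(α/2, 26) = 2.0555

Step 2: Calculate margin of error
Margin = 2.0555 × 0.0775 = 0.1593

Step 3: Construct interval
CI = 2.4269 ± 0.1593
CI = (2.2676, 2.5862)

Interpretation: We are 95% confident that the true slope β₁ lies between 2.2676 and 2.5862.
Both endpoints are positive, so the data support a genuinely positive slope at this confidence level.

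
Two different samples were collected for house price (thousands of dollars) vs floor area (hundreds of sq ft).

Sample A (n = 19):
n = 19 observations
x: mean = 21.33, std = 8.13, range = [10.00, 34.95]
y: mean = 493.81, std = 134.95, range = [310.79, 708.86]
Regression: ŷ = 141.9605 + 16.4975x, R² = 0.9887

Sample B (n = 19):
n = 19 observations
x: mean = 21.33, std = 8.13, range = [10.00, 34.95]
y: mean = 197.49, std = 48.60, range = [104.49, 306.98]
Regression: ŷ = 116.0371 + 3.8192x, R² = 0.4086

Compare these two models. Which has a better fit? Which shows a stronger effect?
Model A has the better fit (R² = 0.9887 vs 0.4086). Model A shows the stronger effect (|β₁| = 16.4975 vs 3.8192).

Model Comparison:

Which explains more variance? (R²)
- Model A: R² = 0.9887 → 98.87% of variance in house price explained
- Model B: R² = 0.4086 → 40.86% of variance in house price explained
- 0.9887 > 0.4086 → Model A has the better fit

Effect size (slope magnitude):
- Model A: β₁ = 16.4975 → predicted house price rises 16.4975 thousand dollars per additional hundred sq ft of floor area
- Model B: β₁ = 3.8192 → predicted house price rises 3.8192 thousand dollars per additional hundred sq ft of floor area
- |16.4975| > |3.8192| → Model A shows the stronger marginal effect

Notes:
- The two samples could reflect different populations, time periods, or measurement quality.
- A steeper slope doesn't make a better model if the scatter around the line is large.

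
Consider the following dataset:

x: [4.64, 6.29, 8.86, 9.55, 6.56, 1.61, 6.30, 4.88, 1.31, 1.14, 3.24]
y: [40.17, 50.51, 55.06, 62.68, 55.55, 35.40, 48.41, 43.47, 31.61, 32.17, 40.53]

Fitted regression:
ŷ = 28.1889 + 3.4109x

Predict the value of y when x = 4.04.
ŷ = 41.9689

x = 4.04 lies inside the observed range [1.14, 9.55], so the fitted equation applies directly:

ŷ = 28.1889 + 3.4109 × 4.04
ŷ = 28.1889 + 13.7800
ŷ = 41.9689

This is the fitted mean response at that x — an individual observation would come with a wider prediction interval.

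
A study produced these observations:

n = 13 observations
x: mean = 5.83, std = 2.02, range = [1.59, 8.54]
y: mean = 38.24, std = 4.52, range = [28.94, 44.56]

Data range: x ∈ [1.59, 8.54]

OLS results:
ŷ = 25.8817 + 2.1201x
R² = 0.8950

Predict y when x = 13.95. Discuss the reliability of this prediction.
ŷ = 55.4571 (extrapolation — x = 13.95 lies outside [1.59, 8.54], so reliability is low).

Prediction calculation:
ŷ = 25.8817 + 2.1201 × 13.95
ŷ = 55.4571

Reliability:
- Data range: x ∈ [1.59, 8.54]
- Prediction point: x = 13.95 is 5.41 units above the observed range → this is EXTRAPOLATION, not interpolation

Why that matters here:
- The standard error of prediction grows with (x − x̄)², and x = 13.95 is far from x̄ = 5.83
- The linear relationship may not hold outside the observed range

The R² = 0.8950 only validates the fit within [1.59, 8.54]; treat ŷ = 55.4571 with caution.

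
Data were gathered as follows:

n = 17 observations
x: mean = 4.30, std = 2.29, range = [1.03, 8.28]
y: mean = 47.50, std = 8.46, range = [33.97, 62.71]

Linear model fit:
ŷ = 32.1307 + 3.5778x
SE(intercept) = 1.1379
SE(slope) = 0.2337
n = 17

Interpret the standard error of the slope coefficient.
SE(slope) = 0.2337 measures the uncertainty in the estimated slope. The coefficient is estimated precisely (SE/|β̂₁| = 6.5%).

SE(β̂₁) = s / √Sxx, where s is the residual standard deviation and Sxx = Σ(x − x̄)². It is the yardstick for how far β̂₁ = 3.5778 could plausibly be from the true slope.

Relative precision:
- SE / |β̂₁| = 0.2337 / 3.5778 = 6.5%
- Rule of thumb (under 20%: precise; 20% to under 50%: moderately precise; 50% or more: imprecise) → precise

Link to interval estimation: a confidence interval for β₁ is β̂₁ ± t* × 0.2337, so SE sets the half-width per unit of t*.

What drives SE(β̂₁): larger n (here n = 17) → smaller SE.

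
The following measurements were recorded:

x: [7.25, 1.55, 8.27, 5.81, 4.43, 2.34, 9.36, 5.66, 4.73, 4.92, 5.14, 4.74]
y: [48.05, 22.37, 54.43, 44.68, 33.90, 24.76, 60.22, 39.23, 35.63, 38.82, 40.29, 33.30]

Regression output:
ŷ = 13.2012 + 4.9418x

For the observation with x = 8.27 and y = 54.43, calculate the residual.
Residual = 0.3601

The residual is the difference between the actual value and the predicted value:

Residual = y - ŷ

Step 1: Calculate predicted value
ŷ = 13.2012 + 4.9418 × 8.27
ŷ = 54.0699

Step 2: Calculate residual
Residual = 54.43 - 54.0699
Residual = 0.3601

Sign check: y > ŷ, so the point is above the line and the fit underestimates here.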